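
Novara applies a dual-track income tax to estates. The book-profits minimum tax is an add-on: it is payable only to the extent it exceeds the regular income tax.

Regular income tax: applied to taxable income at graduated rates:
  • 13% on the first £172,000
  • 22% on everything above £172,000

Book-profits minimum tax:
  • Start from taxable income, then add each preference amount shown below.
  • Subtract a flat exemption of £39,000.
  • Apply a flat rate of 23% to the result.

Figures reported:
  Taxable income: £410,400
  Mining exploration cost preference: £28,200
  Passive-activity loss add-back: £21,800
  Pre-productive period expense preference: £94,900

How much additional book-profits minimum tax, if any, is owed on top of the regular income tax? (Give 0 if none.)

Book-profits minimum tax:
  Adjusted income: £410,400 + £28,200 + £21,800 + £94,900 = £555,300
  Less exemption £39,000 → base £516,300
  £516,300 × 23% = £118,749

Regular income tax:
  £172,000 × 13% = £22,360
  £238,400 × 22% = £52,448
  → £74,808

Excess of book-profits minimum tax over regular income tax: £118,749 − £74,808 = £43,941.

£43,941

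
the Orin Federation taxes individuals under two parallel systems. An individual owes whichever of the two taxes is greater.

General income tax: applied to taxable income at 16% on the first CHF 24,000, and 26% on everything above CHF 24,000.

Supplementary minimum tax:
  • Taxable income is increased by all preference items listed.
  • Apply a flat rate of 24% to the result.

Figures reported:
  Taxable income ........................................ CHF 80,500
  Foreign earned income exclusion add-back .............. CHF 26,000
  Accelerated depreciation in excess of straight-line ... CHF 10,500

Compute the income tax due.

CHF 28,080

General income tax:
  CHF 24,000 × 16% = CHF 3,840
  CHF 56,500 × 26% = CHF 14,690
  → CHF 18,530

Supplementary minimum tax:
  Adjusted income: CHF 80,500 + CHF 26,000 + CHF 10,500 = CHF 117,000
  CHF 117,000 × 24% = CHF 28,080

CHF 28,080 > CHF 18,530, so the supplementary minimum tax is the binding amount.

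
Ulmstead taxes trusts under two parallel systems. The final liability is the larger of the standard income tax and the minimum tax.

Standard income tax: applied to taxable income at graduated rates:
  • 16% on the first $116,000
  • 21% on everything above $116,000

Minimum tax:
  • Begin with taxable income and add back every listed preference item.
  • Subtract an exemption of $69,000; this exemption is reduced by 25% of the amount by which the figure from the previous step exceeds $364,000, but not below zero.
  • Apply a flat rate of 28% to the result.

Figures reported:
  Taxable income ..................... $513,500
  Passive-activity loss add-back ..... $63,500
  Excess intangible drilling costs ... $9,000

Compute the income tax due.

$160,300

Standard income tax:
  $116,000 × 16% = $18,560
  $397,500 × 21% = $83,475
  → $102,035

Minimum tax:
  Adjusted income: $513,500 + $63,500 + $9,000 = $586,000
  Exemption: $69,000 − 25% × ($586,000 − $364,000) = $69,000 − $55,500 = $13,500
  Base: $586,000 − $13,500 = $572,500
  $572,500 × 28% = $160,300

$160,300 > $102,035, so the minimum tax is the binding amount.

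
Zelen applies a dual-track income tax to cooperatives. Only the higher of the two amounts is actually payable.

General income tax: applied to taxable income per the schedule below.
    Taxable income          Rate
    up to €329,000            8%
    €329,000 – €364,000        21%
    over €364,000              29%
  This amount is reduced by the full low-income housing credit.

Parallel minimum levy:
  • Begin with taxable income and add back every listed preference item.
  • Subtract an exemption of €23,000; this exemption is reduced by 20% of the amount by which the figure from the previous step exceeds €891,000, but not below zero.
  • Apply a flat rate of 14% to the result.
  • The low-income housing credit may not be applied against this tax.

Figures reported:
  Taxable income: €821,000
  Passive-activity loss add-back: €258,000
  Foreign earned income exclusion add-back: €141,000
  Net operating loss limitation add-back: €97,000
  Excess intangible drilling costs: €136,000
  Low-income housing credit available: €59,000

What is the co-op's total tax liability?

€203,420

Parallel minimum levy:
  Adjusted income: €821,000 + €258,000 + €141,000 + €97,000 + €136,000 = €1,453,000
  Exemption: 20% × (€1,453,000 − €891,000) = €112,400 ≥ €23,000, so the exemption is fully phased out
  Base: €1,453,000 − €0 = €1,453,000
  €1,453,000 × 14% = €203,420

General income tax:
  €329,000 × 8% = €26,320
  €35,000 × 21% = €7,350
  €457,000 × 29% = €132,530
  → €166,200
  Less low-income housing credit €59,000 → €107,200

€203,420 > €107,200, so the parallel minimum levy is the binding amount.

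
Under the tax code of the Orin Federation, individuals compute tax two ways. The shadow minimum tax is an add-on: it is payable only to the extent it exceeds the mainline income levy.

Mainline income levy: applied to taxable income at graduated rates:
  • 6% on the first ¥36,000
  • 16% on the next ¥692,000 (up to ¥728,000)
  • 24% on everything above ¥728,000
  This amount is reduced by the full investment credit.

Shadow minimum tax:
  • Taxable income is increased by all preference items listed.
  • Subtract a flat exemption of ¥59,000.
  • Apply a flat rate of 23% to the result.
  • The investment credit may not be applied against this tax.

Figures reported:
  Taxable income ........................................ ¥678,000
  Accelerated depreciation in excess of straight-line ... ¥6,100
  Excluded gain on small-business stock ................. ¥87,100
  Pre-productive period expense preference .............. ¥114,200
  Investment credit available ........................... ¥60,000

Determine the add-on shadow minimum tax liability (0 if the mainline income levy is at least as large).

Mainline income levy:
  ¥36,000 × 6% = ¥2,160
  ¥642,000 × 16% = ¥102,720
  → ¥104,880
  Less investment credit ¥60,000 → ¥44,880

Shadow minimum tax:
  Adjusted income: ¥678,000 + ¥6,100 + ¥87,100 + ¥114,200 = ¥885,400
  Less exemption ¥59,000 → base ¥826,400
  ¥826,400 × 23% = ¥190,072

Excess of shadow minimum tax over mainline income levy: ¥190,072 − ¥44,880 = ¥145,192.

¥145,192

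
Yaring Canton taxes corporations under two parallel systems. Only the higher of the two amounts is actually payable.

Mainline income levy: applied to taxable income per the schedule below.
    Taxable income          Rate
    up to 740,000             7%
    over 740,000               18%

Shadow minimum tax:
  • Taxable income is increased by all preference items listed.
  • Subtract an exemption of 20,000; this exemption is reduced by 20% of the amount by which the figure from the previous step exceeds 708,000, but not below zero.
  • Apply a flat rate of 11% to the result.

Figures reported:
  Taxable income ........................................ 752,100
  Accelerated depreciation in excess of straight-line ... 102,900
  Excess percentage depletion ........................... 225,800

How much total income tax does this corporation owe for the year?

118,888

Shadow minimum tax:
  Adjusted income: 752,100 + 102,900 + 225,800 = 1,080,800
  Exemption: 20% × (1,080,800 − 708,000) = 74,560 ≥ 20,000, so the exemption is fully phased out
  Base: 1,080,800 − 0 = 1,080,800
  1,080,800 × 11% = 118,888

Mainline income levy:
  740,000 × 7% = 51,800
  12,100 × 18% = 2,178
  → 53,978

118,888 > 53,978, so the shadow minimum tax is the binding amount.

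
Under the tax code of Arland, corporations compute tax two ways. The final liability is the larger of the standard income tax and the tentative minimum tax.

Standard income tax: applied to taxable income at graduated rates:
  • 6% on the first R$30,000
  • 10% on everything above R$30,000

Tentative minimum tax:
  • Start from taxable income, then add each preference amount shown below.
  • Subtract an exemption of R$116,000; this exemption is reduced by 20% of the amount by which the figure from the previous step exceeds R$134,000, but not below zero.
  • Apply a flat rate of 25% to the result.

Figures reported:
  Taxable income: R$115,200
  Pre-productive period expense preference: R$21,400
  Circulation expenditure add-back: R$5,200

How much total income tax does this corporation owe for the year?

Tentative minimum tax:
  Adjusted income: R$115,200 + R$21,400 + R$5,200 = R$141,800
  Exemption: R$116,000 − 20% × (R$141,800 − R$134,000) = R$116,000 − R$1,560 = R$114,440
  Base: R$141,800 − R$114,440 = R$27,360
  R$27,360 × 25% = R$6,840

Standard income tax:
  R$30,000 × 6% = R$1,800
  R$85,200 × 10% = R$8,520
  → R$10,320

R$10,320 > R$6,840, so the standard income tax governs.

R$10,320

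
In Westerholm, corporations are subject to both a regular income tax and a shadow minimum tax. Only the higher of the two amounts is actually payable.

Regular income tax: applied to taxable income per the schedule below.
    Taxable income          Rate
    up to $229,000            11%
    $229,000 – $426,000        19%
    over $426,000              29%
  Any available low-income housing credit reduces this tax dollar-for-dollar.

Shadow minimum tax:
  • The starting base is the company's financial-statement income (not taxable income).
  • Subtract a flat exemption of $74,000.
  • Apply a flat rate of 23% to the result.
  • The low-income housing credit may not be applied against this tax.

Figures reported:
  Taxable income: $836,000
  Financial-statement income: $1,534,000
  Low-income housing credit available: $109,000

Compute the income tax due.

$335,800

Regular income tax:
  $229,000 × 11% = $25,190
  $197,000 × 19% = $37,430
  $410,000 × 29% = $118,900
  → $181,520
  Less low-income housing credit $109,000 → $72,520

Shadow minimum tax:
  Base (financial-statement income): $1,534,000
  Less exemption $74,000 → base $1,460,000
  $1,460,000 × 23% = $335,800

$335,800 > $72,520, so the shadow minimum tax is the binding amount.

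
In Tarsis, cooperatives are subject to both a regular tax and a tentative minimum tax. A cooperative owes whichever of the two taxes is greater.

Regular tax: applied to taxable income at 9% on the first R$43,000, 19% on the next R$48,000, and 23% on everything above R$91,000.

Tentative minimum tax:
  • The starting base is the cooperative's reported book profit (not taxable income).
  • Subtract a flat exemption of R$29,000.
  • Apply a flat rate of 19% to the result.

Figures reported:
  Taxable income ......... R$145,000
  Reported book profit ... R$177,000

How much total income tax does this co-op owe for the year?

R$28,120

Tentative minimum tax:
  Base (reported book profit): R$177,000
  Less exemption R$29,000 → base R$148,000
  R$148,000 × 19% = R$28,120

Regular tax:
  R$43,000 × 9% = R$3,870
  R$48,000 × 19% = R$9,120
  R$54,000 × 23% = R$12,420
  → R$25,410

R$28,120 > R$25,410, so the tentative minimum tax is the binding amount.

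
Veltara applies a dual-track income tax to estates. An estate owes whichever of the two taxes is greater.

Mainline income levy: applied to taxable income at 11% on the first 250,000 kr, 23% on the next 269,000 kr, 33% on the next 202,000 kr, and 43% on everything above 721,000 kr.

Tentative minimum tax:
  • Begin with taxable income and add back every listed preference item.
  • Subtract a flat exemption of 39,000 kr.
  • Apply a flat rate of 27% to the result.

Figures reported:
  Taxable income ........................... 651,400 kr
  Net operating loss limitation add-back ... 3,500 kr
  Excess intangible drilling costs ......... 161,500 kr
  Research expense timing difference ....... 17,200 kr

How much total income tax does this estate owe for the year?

Tentative minimum tax:
  Adjusted income: 651,400 kr + 3,500 kr + 161,500 kr + 17,200 kr = 833,600 kr
  Less exemption 39,000 kr → base 794,600 kr
  794,600 kr × 27% = 214,542 kr

Mainline income levy:
  250,000 kr × 11% = 27,500 kr
  269,000 kr × 23% = 61,870 kr
  132,400 kr × 33% = 43,692 kr
  → 133,062 kr

214,542 kr > 133,062 kr, so the tentative minimum tax is the binding amount.

214,542 kr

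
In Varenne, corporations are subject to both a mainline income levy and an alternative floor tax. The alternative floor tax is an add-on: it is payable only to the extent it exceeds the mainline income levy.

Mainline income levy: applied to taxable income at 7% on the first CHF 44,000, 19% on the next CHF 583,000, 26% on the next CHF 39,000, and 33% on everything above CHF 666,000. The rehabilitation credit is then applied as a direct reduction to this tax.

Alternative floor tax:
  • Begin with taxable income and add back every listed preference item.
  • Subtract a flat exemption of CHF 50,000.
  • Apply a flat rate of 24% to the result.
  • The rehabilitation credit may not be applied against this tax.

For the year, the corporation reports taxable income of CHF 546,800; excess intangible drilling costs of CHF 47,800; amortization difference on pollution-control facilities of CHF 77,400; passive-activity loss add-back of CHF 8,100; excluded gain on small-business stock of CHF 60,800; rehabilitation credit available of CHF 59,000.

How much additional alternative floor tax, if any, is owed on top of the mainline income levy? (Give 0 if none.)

Alternative floor tax:
  Adjusted income: CHF 546,800 + CHF 47,800 + CHF 77,400 + CHF 8,100 + CHF 60,800 = CHF 740,900
  Less exemption CHF 50,000 → base CHF 690,900
  CHF 690,900 × 24% = CHF 165,816

Mainline income levy:
  CHF 44,000 × 7% = CHF 3,080
  CHF 502,800 × 19% = CHF 95,532
  → CHF 98,612
  Less rehabilitation credit CHF 59,000 → CHF 39,612

Excess of alternative floor tax over mainline income levy: CHF 165,816 − CHF 39,612 = CHF 126,204.

CHF 126,204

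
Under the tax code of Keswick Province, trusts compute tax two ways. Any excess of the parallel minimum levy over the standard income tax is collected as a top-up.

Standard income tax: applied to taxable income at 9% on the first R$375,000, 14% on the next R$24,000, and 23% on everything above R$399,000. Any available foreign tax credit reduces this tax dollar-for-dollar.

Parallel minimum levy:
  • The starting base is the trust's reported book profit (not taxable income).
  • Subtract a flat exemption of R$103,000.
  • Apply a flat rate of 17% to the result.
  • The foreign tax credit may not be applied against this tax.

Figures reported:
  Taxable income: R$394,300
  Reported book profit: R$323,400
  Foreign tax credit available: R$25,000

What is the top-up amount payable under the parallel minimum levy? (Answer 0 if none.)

Parallel minimum levy:
  Base (reported book profit): R$323,400
  Less exemption R$103,000 → base R$220,400
  R$220,400 × 17% = R$37,468

Standard income tax:
  R$375,000 × 9% = R$33,750
  R$19,300 × 14% = R$2,702
  → R$36,452
  Less foreign tax credit R$25,000 → R$11,452

Excess of parallel minimum levy over standard income tax: R$37,468 − R$11,452 = R$26,016.

R$26,016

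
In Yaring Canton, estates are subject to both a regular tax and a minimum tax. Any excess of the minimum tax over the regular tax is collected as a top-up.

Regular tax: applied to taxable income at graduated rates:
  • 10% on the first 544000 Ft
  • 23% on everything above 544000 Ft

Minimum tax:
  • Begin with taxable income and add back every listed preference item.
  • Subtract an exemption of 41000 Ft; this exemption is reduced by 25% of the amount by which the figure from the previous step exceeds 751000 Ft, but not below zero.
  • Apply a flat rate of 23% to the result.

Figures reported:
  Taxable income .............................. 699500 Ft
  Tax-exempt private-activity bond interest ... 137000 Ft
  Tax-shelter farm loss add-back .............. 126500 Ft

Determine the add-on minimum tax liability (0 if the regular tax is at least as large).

131325 Ft

Minimum tax:
  Adjusted income: 699500 Ft + 137000 Ft + 126500 Ft = 963000 Ft
  Exemption: 25% × (963000 Ft − 751000 Ft) = 53000 Ft ≥ 41000 Ft, so the exemption is fully phased out
  Base: 963000 Ft − 0 Ft = 963000 Ft
  963000 Ft × 23% = 221490 Ft

Regular tax:
  544000 Ft × 10% = 54400 Ft
  155500 Ft × 23% = 35765 Ft
  → 90165 Ft

Excess of minimum tax over regular tax: 221490 Ft − 90165 Ft = 131325 Ft.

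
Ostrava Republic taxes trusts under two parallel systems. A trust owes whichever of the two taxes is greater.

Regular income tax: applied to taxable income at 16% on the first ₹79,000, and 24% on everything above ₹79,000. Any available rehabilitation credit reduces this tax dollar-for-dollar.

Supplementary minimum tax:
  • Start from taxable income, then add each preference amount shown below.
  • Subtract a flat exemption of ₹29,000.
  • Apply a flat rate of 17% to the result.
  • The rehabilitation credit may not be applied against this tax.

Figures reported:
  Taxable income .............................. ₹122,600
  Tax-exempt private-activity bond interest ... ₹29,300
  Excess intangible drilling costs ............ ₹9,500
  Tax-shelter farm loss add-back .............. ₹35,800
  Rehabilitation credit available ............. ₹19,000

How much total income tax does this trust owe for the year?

₹28,594

Supplementary minimum tax:
  Adjusted income: ₹122,600 + ₹29,300 + ₹9,500 + ₹35,800 = ₹197,200
  Less exemption ₹29,000 → base ₹168,200
  ₹168,200 × 17% = ₹28,594

Regular income tax:
  ₹79,000 × 16% = ₹12,640
  ₹43,600 × 24% = ₹10,464
  → ₹23,104
  Less rehabilitation credit ₹19,000 → ₹4,104

₹28,594 > ₹4,104, so the supplementary minimum tax is the binding amount.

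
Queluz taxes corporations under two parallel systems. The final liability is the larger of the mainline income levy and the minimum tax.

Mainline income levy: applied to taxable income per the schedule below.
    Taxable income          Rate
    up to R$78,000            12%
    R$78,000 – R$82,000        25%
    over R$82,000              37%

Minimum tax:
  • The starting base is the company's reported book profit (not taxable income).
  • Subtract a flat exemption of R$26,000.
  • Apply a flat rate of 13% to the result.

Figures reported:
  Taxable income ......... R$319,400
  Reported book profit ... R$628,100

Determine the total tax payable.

Minimum tax:
  Base (reported book profit): R$628,100
  Less exemption R$26,000 → base R$602,100
  R$602,100 × 13% = R$78,273

Mainline income levy:
  R$78,000 × 12% = R$9,360
  R$4,000 × 25% = R$1,000
  R$237,400 × 37% = R$87,838
  → R$98,198

R$98,198 > R$78,273, so the mainline income levy governs.

R$98,198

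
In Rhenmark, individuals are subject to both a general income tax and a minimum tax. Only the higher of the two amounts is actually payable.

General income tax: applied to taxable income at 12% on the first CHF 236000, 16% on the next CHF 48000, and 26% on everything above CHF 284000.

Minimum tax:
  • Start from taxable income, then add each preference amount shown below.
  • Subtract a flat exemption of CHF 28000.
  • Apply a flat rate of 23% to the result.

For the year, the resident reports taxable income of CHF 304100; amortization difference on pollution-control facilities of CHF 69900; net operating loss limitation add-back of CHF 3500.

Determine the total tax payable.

CHF 80385

General income tax:
  CHF 236000 × 12% = CHF 28320
  CHF 48000 × 16% = CHF 7680
  CHF 20100 × 26% = CHF 5226
  → CHF 41226

Minimum tax:
  Adjusted income: CHF 304100 + CHF 69900 + CHF 3500 = CHF 377500
  Less exemption CHF 28000 → base CHF 349500
  CHF 349500 × 23% = CHF 80385

CHF 80385 > CHF 41226, so the minimum tax is the binding amount.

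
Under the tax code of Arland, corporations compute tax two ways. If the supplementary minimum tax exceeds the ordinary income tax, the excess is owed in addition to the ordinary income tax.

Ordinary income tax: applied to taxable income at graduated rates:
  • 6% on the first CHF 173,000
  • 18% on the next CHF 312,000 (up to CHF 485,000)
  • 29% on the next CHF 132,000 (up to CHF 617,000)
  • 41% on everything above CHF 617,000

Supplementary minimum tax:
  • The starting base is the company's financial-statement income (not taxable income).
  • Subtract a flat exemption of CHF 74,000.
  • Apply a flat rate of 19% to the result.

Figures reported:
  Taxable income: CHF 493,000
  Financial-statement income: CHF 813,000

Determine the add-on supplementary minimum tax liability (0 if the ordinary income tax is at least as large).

Supplementary minimum tax:
  Base (financial-statement income): CHF 813,000
  Less exemption CHF 74,000 → base CHF 739,000
  CHF 739,000 × 19% = CHF 140,410

Ordinary income tax:
  CHF 173,000 × 6% = CHF 10,380
  CHF 312,000 × 18% = CHF 56,160
  CHF 8,000 × 29% = CHF 2,320
  → CHF 68,860

Excess of supplementary minimum tax over ordinary income tax: CHF 140,410 − CHF 68,860 = CHF 71,550.

CHF 71,550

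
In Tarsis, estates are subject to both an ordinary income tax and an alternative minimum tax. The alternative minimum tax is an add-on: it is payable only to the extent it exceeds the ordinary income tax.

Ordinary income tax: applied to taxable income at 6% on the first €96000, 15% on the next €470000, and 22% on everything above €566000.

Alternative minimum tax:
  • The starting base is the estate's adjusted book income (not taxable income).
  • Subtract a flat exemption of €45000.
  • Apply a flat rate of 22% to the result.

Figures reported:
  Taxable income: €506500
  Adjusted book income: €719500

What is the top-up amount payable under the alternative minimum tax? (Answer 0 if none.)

Alternative minimum tax:
  Base (adjusted book income): €719500
  Less exemption €45000 → base €674500
  €674500 × 22% = €148390

Ordinary income tax:
  €96000 × 6% = €5760
  €410500 × 15% = €61575
  → €67335

Excess of alternative minimum tax over ordinary income tax: €148390 − €67335 = €81055.

€81055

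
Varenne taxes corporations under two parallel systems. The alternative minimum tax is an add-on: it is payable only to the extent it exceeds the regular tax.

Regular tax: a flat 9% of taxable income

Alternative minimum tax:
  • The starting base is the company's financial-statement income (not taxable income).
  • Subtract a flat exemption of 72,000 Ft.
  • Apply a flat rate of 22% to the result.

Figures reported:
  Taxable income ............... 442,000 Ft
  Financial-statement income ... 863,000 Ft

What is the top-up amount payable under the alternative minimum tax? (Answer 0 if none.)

134,240 Ft

Alternative minimum tax:
  Base (financial-statement income): 863,000 Ft
  Less exemption 72,000 Ft → base 791,000 Ft
  791,000 Ft × 22% = 174,020 Ft

Regular tax:
  442,000 Ft × 9% = 39,780 Ft

Excess of alternative minimum tax over regular tax: 174,020 Ft − 39,780 Ft = 134,240 Ft.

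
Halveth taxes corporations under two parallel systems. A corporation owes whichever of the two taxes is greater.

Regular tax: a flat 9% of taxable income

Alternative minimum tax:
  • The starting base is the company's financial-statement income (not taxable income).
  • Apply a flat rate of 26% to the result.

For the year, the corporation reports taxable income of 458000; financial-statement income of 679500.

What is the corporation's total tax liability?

176670

Regular tax:
  458000 × 9% = 41220

Alternative minimum tax:
  Base (financial-statement income): 679500
  679500 × 26% = 176670

176670 > 41220, so the alternative minimum tax is the binding amount.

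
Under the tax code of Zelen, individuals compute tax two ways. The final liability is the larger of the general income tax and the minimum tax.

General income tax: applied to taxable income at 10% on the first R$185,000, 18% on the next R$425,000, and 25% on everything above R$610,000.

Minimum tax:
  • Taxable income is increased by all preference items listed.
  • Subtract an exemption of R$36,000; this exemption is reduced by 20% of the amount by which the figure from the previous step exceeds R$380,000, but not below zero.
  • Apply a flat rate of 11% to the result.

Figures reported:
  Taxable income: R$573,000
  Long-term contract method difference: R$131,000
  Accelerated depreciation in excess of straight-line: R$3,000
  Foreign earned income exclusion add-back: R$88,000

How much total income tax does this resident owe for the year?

Minimum tax:
  Adjusted income: R$573,000 + R$131,000 + R$3,000 + R$88,000 = R$795,000
  Exemption: 20% × (R$795,000 − R$380,000) = R$83,000 ≥ R$36,000, so the exemption is fully phased out
  Base: R$795,000 − R$0 = R$795,000
  R$795,000 × 11% = R$87,450

General income tax:
  R$185,000 × 10% = R$18,500
  R$388,000 × 18% = R$69,840
  → R$88,340

R$88,340 > R$87,450, so the general income tax governs.

R$88,340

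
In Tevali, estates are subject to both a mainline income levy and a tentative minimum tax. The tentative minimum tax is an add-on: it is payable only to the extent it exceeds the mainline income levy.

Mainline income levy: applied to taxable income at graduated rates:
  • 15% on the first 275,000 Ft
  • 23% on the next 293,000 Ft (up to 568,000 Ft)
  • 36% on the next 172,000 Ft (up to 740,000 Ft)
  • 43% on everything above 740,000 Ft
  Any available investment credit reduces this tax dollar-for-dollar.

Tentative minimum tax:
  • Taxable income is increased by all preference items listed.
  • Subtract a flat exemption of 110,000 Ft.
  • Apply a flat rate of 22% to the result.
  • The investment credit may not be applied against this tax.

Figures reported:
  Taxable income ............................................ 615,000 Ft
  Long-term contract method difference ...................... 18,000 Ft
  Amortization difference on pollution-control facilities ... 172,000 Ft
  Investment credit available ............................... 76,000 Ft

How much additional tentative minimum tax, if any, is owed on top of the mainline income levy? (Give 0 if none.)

103,340 Ft

Mainline income levy:
  275,000 Ft × 15% = 41,250 Ft
  293,000 Ft × 23% = 67,390 Ft
  47,000 Ft × 36% = 16,920 Ft
  → 125,560 Ft
  Less investment credit 76,000 Ft → 49,560 Ft

Tentative minimum tax:
  Adjusted income: 615,000 Ft + 18,000 Ft + 172,000 Ft = 805,000 Ft
  Less exemption 110,000 Ft → base 695,000 Ft
  695,000 Ft × 22% = 152,900 Ft

Excess of tentative minimum tax over mainline income levy: 152,900 Ft − 49,560 Ft = 103,340 Ft.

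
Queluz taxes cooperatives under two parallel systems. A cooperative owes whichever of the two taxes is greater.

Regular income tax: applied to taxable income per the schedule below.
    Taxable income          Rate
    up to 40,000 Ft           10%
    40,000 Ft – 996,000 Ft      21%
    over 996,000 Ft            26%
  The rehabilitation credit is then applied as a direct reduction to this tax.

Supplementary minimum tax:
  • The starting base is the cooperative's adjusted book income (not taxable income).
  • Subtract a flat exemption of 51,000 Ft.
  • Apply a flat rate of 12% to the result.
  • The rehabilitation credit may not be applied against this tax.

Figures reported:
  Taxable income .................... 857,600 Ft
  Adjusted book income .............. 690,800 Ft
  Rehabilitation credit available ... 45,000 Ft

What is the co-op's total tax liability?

Regular income tax:
  40,000 Ft × 10% = 4,000 Ft
  817,600 Ft × 21% = 171,696 Ft
  → 175,696 Ft
  Less rehabilitation credit 45,000 Ft → 130,696 Ft

Supplementary minimum tax:
  Base (adjusted book income): 690,800 Ft
  Less exemption 51,000 Ft → base 639,800 Ft
  639,800 Ft × 12% = 76,776 Ft

130,696 Ft > 76,776 Ft, so the regular income tax governs.

130,696 Ft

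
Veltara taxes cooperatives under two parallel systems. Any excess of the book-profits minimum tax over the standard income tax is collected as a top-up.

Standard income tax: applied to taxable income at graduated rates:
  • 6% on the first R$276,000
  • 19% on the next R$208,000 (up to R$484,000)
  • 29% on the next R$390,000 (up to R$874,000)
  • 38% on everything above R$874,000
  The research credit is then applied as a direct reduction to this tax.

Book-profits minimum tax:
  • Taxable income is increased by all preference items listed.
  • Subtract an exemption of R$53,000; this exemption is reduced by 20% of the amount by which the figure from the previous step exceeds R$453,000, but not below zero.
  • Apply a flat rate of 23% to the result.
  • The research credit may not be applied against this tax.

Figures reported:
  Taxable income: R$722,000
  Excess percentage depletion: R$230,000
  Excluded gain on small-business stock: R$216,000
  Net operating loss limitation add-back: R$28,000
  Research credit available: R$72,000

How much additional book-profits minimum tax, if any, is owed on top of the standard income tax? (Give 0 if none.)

Book-profits minimum tax:
  Adjusted income: R$722,000 + R$230,000 + R$216,000 + R$28,000 = R$1,196,000
  Exemption: 20% × (R$1,196,000 − R$453,000) = R$148,600 ≥ R$53,000, so the exemption is fully phased out
  Base: R$1,196,000 − R$0 = R$1,196,000
  R$1,196,000 × 23% = R$275,080

Standard income tax:
  R$276,000 × 6% = R$16,560
  R$208,000 × 19% = R$39,520
  R$238,000 × 29% = R$69,020
  → R$125,100
  Less research credit R$72,000 → R$53,100

Excess of book-profits minimum tax over standard income tax: R$275,080 − R$53,100 = R$221,980.

R$221,980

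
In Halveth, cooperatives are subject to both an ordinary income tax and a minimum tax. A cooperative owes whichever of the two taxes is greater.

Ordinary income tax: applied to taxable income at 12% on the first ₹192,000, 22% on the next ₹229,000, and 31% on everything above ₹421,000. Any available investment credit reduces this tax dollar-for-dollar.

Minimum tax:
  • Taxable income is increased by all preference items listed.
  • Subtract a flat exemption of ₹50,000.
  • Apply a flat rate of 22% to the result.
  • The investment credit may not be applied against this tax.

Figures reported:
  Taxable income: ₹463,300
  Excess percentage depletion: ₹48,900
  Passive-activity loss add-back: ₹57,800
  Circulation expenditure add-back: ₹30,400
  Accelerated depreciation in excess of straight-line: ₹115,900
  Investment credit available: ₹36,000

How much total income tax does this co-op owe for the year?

Ordinary income tax:
  ₹192,000 × 12% = ₹23,040
  ₹229,000 × 22% = ₹50,380
  ₹42,300 × 31% = ₹13,113
  → ₹86,533
  Less investment credit ₹36,000 → ₹50,533

Minimum tax:
  Adjusted income: ₹463,300 + ₹48,900 + ₹57,800 + ₹30,400 + ₹115,900 = ₹716,300
  Less exemption ₹50,000 → base ₹666,300
  ₹666,300 × 22% = ₹146,586

₹146,586 > ₹50,533, so the minimum tax is the binding amount.

₹146,586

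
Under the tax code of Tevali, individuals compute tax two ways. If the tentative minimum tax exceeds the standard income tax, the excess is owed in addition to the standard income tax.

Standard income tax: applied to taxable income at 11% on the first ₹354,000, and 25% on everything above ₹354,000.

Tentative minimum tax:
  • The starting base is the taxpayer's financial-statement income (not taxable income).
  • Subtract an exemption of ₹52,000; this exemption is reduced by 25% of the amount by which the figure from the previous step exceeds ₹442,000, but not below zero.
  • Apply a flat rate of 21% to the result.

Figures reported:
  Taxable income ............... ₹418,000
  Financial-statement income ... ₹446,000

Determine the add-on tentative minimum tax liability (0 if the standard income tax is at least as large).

₹28,010

Tentative minimum tax:
  Base (financial-statement income): ₹446,000
  Exemption: ₹52,000 − 25% × (₹446,000 − ₹442,000) = ₹52,000 − ₹1,000 = ₹51,000
  Base: ₹446,000 − ₹51,000 = ₹395,000
  ₹395,000 × 21% = ₹82,950

Standard income tax:
  ₹354,000 × 11% = ₹38,940
  ₹64,000 × 25% = ₹16,000
  → ₹54,940

Excess of tentative minimum tax over standard income tax: ₹82,950 − ₹54,940 = ₹28,010.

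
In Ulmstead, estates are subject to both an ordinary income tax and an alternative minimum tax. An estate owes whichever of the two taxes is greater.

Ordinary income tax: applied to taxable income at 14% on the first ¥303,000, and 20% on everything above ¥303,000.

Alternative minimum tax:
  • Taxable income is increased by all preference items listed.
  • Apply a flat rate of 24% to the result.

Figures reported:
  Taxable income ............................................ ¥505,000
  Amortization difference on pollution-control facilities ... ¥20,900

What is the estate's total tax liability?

Alternative minimum tax:
  Adjusted income: ¥505,000 + ¥20,900 = ¥525,900
  ¥525,900 × 24% = ¥126,216

Ordinary income tax:
  ¥303,000 × 14% = ¥42,420
  ¥202,000 × 20% = ¥40,400
  → ¥82,820

¥126,216 > ¥82,820, so the alternative minimum tax is the binding amount.

¥126,216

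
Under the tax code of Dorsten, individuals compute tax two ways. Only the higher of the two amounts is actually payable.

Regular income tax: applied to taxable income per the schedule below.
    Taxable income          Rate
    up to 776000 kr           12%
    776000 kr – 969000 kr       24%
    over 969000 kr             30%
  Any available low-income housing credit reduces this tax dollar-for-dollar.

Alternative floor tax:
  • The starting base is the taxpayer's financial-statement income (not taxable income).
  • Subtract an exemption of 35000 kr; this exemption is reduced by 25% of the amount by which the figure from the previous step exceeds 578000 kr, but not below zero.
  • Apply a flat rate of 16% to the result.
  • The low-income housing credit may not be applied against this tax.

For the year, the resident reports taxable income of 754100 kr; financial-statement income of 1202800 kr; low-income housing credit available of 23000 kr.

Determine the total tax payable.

192448 kr

Regular income tax:
  754100 kr × 12% = 90492 kr
  Less low-income housing credit 23000 kr → 67492 kr

Alternative floor tax:
  Base (financial-statement income): 1202800 kr
  Exemption: 25% × (1202800 kr − 578000 kr) = 156200 kr ≥ 35000 kr, so the exemption is fully phased out
  Base: 1202800 kr − 0 kr = 1202800 kr
  1202800 kr × 16% = 192448 kr

192448 kr > 67492 kr, so the alternative floor tax is the binding amount.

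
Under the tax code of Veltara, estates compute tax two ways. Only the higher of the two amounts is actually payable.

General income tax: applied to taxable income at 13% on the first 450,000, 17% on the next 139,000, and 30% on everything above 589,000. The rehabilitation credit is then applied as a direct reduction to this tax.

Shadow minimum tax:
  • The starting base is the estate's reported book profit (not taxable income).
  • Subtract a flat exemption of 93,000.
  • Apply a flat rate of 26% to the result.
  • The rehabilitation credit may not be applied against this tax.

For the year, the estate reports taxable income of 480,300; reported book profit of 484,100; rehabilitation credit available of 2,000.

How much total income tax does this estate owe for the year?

General income tax:
  450,000 × 13% = 58,500
  30,300 × 17% = 5,151
  → 63,651
  Less rehabilitation credit 2,000 → 61,651

Shadow minimum tax:
  Base (reported book profit): 484,100
  Less exemption 93,000 → base 391,100
  391,100 × 26% = 101,686

101,686 > 61,651, so the shadow minimum tax is the binding amount.

101,686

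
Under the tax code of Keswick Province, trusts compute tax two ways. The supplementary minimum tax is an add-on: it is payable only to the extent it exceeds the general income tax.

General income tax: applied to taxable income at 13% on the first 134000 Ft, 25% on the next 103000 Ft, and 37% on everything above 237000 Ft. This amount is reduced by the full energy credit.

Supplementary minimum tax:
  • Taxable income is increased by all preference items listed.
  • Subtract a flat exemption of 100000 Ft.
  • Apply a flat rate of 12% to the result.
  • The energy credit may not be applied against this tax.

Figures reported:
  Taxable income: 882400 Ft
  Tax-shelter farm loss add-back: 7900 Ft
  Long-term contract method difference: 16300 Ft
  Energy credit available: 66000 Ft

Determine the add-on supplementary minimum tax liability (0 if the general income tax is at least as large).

0 Ft

Supplementary minimum tax:
  Adjusted income: 882400 Ft + 7900 Ft + 16300 Ft = 906600 Ft
  Less exemption 100000 Ft → base 806600 Ft
  806600 Ft × 12% = 96792 Ft

General income tax:
  134000 Ft × 13% = 17420 Ft
  103000 Ft × 25% = 25750 Ft
  645400 Ft × 37% = 238798 Ft
  → 281968 Ft
  Less energy credit 66000 Ft → 215968 Ft

96792 Ft ≤ 215968 Ft, so no add-on is due.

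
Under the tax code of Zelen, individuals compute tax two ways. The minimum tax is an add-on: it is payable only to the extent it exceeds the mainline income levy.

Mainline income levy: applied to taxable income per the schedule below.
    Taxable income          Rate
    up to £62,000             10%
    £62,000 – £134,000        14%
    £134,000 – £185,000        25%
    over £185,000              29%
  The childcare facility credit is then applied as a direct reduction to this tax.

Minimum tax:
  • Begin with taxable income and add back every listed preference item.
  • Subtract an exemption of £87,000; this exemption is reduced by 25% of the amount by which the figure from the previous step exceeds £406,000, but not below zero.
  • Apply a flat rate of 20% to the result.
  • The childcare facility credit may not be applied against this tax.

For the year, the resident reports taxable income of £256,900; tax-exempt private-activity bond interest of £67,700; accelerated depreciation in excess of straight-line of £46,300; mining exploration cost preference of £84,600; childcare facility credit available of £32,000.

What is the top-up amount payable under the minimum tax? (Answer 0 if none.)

Minimum tax:
  Adjusted income: £256,900 + £67,700 + £46,300 + £84,600 = £455,500
  Exemption: £87,000 − 25% × (£455,500 − £406,000) = £87,000 − £12,375 = £74,625
  Base: £455,500 − £74,625 = £380,875
  £380,875 × 20% = £76,175

Mainline income levy:
  £62,000 × 10% = £6,200
  £72,000 × 14% = £10,080
  £51,000 × 25% = £12,750
  £71,900 × 29% = £20,851
  → £49,881
  Less childcare facility credit £32,000 → £17,881

Excess of minimum tax over mainline income levy: £76,175 − £17,881 = £58,294.

£58,294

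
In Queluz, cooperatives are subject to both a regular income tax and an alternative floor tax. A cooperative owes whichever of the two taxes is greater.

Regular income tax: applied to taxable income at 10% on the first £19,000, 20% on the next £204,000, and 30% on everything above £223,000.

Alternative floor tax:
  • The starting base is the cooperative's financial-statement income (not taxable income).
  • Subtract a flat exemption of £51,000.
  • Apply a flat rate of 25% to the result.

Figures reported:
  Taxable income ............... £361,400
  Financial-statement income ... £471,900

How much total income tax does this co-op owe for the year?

£105,225

Alternative floor tax:
  Base (financial-statement income): £471,900
  Less exemption £51,000 → base £420,900
  £420,900 × 25% = £105,225

Regular income tax:
  £19,000 × 10% = £1,900
  £204,000 × 20% = £40,800
  £138,400 × 30% = £41,520
  → £84,220

£105,225 > £84,220, so the alternative floor tax is the binding amount.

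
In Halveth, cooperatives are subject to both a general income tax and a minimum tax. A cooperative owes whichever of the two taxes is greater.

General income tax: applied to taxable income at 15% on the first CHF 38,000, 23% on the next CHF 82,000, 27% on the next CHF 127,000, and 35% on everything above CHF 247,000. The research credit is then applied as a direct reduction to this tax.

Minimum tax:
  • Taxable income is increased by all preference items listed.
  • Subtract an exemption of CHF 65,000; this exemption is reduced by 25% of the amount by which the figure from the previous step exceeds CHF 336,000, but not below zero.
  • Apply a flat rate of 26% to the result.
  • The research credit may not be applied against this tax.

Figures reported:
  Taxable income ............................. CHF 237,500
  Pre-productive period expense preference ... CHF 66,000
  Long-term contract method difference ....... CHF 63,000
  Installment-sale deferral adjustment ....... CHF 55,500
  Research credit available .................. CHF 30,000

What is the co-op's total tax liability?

CHF 98,410

General income tax:
  CHF 38,000 × 15% = CHF 5,700
  CHF 82,000 × 23% = CHF 18,860
  CHF 117,500 × 27% = CHF 31,725
  → CHF 56,285
  Less research credit CHF 30,000 → CHF 26,285

Minimum tax:
  Adjusted income: CHF 237,500 + CHF 66,000 + CHF 63,000 + CHF 55,500 = CHF 422,000
  Exemption: CHF 65,000 − 25% × (CHF 422,000 − CHF 336,000) = CHF 65,000 − CHF 21,500 = CHF 43,500
  Base: CHF 422,000 − CHF 43,500 = CHF 378,500
  CHF 378,500 × 26% = CHF 98,410

CHF 98,410 > CHF 26,285, so the minimum tax is the binding amount.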